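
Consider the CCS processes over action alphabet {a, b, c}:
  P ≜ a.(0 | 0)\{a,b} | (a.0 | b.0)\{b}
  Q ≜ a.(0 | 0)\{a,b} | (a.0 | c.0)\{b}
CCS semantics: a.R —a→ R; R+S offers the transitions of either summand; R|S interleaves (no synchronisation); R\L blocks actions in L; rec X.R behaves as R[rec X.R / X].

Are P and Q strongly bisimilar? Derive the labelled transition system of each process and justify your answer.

P's transition system — 4 states:
  m0 = a.(0 | 0)\{a,b} | (a.0 | b.0)\{b} has moves --a--▸ m1, --a--▸ m2
  m1 = (0 | 0)\{a,b} | (a.0 | b.0)\{b} has moves --a--▸ m3
  m2 = a.(0 | 0)\{a,b} | (0 | b.0)\{b} has moves --a--▸ m3
  m3 = (0 | 0)\{a,b} | (0 | b.0)\{b} has moves ·
Q's transition system — 8 states:
  n0 = a.(0 | 0)\{a,b} | (a.0 | c.0)\{b} has moves --a--▸ n1, --a--▸ n2, --c--▸ n3
  n1 = (0 | 0)\{a,b} | (a.0 | c.0)\{b} has moves --a--▸ n4, --c--▸ n5
  n2 = a.(0 | 0)\{a,b} | (0 | c.0)\{b} has moves --a--▸ n4, --c--▸ n6
  n3 = a.(0 | 0)\{a,b} | (a.0 | 0)\{b} has moves --a--▸ n5, --a--▸ n6
  n4 = (0 | 0)\{a,b} | (0 | c.0)\{b} has moves --c--▸ n7
  n5 = (0 | 0)\{a,b} | (a.0 | 0)\{b} has moves --a--▸ n7
  n6 = a.(0 | 0)\{a,b} | (0 | 0)\{b} has moves --a--▸ n7
  n7 = (0 | 0)\{a,b} | (0 | 0)\{b} has moves ·
Bisimilarity quotient blocks:
  B0 = {m0, n3}
  B1 = {m1, m2, n5, n6}
  B2 = {m3, n7}
  B3 = {n0}
  B4 = {n1, n2}
  B5 = {n4}
m0 ∈ B0, n0 ∈ B3 → different blocks

P ≁ Q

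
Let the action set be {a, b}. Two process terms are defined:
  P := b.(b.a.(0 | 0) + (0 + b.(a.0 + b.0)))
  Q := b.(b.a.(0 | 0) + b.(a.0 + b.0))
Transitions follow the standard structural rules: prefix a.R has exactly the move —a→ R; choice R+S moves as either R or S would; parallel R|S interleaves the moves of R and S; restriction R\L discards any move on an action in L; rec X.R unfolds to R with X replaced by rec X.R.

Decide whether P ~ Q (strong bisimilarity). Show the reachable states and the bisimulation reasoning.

P's transition system — 6 states:
  s0 = b.(b.a.(0 | 0) + (0 + b.(a.0 + b.0))) has moves —b→ s1
  s1 = b.a.(0 | 0) + (0 + b.(a.0 + b.0)) has moves —b→ s2, —b→ s3
  s2 = a.(0 | 0) has moves —a→ s4
  s3 = a.0 + b.0 has moves —a→ s5, —b→ s5
  s4 = 0 | 0 has moves ∅
  s5 = 0 has moves ∅
Q's transition system — 6 states:
  t0 = b.(b.a.(0 | 0) + b.(a.0 + b.0)) has moves —b→ t1
  t1 = b.a.(0 | 0) + b.(a.0 + b.0) has moves —b→ t2, —b→ t3
  t2 = a.(0 | 0) has moves —a→ t4
  t3 = a.0 + b.0 has moves —a→ t5, —b→ t5
  t4 = 0 | 0 has moves ∅
  t5 = 0 has moves ∅
Partition-refinement fixed point:
  B0 = {s0, t0}
  B1 = {s1, t1}
  B2 = {s3, t3}
  B3 = {s4, s5, t4, t5}
  B4 = {s2, t2}
s0 ∈ B0, t0 ∈ B0 → same block

P ~ Q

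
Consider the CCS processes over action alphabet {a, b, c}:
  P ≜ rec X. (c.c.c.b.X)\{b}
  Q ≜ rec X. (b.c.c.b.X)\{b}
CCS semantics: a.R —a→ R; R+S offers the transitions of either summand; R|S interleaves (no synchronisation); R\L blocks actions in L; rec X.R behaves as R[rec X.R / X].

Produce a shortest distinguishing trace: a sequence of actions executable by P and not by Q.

Reachable graph of P (4 states):
  s0 = rec X. (c.c.c.b.X)\{b} :: =c=> s1
  s1 = (c.c.b.(rec X. (c.c.c.b.X)\{b}))\{b} :: =c=> s2
  s2 = (c.b.(rec X. (c.c.c.b.X)\{b}))\{b} :: =c=> s3
  s3 = (b.(rec X. (c.c.c.b.X)\{b}))\{b} :: ·
Reachable graph of Q (1 states):
  t0 = rec X. (b.c.c.b.X)\{b} :: ·
Run σ = ⟨c⟩ on P: start {s0}
  step 1 (c): {s1}
  ✓ P
Run σ = ⟨c⟩ on Q: start {t0}
  step 1 (c): no successor for Q

c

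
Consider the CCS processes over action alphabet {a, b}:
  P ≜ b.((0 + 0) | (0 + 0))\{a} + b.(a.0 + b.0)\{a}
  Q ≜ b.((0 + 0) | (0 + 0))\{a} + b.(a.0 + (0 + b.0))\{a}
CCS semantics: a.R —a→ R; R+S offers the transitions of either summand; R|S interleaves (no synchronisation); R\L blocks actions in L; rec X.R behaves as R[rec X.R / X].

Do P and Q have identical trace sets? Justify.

P's transition system — 4 states:
  s0 = b.((0 + 0) | (0 + 0))\{a} + b.(a.0 + b.0)\{a} :: -b-> s1, -b-> s2
  s1 = ((0 + 0) | (0 + 0))\{a} :: stopped
  s2 = (a.0 + b.0)\{a} :: -b-> s3
  s3 = 0\{a} :: stopped
Q's transition system — 4 states:
  t0 = b.((0 + 0) | (0 + 0))\{a} + b.(a.0 + (0 + b.0))\{a} :: -b-> t1, -b-> t2
  t1 = ((0 + 0) | (0 + 0))\{a} :: stopped
  t2 = (a.0 + (0 + b.0))\{a} :: -b-> t3
  t3 = 0\{a} :: stopped
Bisimilarity quotient blocks:
  B0 = {s0, t0}
  B1 = {s1, s3, t1, t3}
  B2 = {s2, t2}
s0 ∈ B0, t0 ∈ B0 → same block
Bisimilar ⇒ trace-equivalent.

traces(P) = traces(Q)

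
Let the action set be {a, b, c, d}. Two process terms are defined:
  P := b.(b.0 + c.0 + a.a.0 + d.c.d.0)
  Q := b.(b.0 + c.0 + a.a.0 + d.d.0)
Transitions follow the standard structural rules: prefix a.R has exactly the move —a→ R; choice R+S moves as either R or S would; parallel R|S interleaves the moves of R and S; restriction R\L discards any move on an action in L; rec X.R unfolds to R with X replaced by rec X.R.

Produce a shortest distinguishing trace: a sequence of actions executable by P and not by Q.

P's transition system — 6 states:
  u0 = b.(b.0 + c.0 + a.a.0 + d.c.d.0) | —b→ u1
  u1 = b.0 + c.0 + a.a.0 + d.c.d.0 | —a→ u2, —b→ u3, —c→ u3, —d→ u4
  u2 = a.0 | —a→ u3
  u3 = 0 | ·
  u4 = c.d.0 | —c→ u5
  u5 = d.0 | —d→ u3
Q's transition system — 5 states:
  v0 = b.(b.0 + c.0 + a.a.0 + d.d.0) | —b→ v1
  v1 = b.0 + c.0 + a.a.0 + d.d.0 | —a→ v2, —b→ v3, —c→ v3, —d→ v4
  v2 = a.0 | —a→ v3
  v3 = 0 | ·
  v4 = d.0 | —d→ v3
Run σ = ⟨bdc⟩ on P: start {u0}
  after b @ step 1: {u1}
  after d @ step 2: {u4}
  after c @ step 3: {u5}
  — P admits the full trace.
Run σ = ⟨bdc⟩ on Q: start {v0}
  after b @ step 1: {v1}
  after d @ step 2: {v4}
  after c @ step 3: ∅ (Q stuck)

bdc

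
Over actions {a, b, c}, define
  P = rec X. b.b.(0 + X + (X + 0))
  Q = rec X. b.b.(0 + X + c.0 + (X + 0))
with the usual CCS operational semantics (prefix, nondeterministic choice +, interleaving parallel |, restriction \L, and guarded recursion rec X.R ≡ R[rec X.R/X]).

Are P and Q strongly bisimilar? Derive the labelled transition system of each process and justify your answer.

Reachable graph of P (3 states):
  u0 = rec X. b.b.(0 + X + (X + 0)) → =b=> u1
  u1 = b.(0 + (rec X. b.b.(0 + X + (X + 0))) + ((rec X. b.b.(0 + X + (X + 0))) + 0)) → =b=> u2
  u2 = 0 + (rec X. b.b.(0 + X + (X + 0))) + ((rec X. b.b.(0 + X + (X + 0))) + 0) → =b=> u1
Reachable graph of Q (4 states):
  v0 = rec X. b.b.(0 + X + c.0 + (X + 0)) → =b=> v1
  v1 = b.(0 + (rec X. b.b.(0 + X + c.0 + (X + 0))) + c.0 + ((rec X. b.b.(0 + X + c.0 + (X + 0))) + 0)) → =b=> v2
  v2 = 0 + (rec X. b.b.(0 + X + c.0 + (X + 0))) + c.0 + ((rec X. b.b.(0 + X + c.0 + (X + 0))) + 0) → =b=> v1, =c=> v3
  v3 = 0 → stopped
Bisimilarity quotient blocks:
  B0 = {u0, u1, u2}
  B1 = {v0}
  B2 = {v1}
  B3 = {v2}
  B4 = {v3}
u0 ∈ B0, v0 ∈ B1 → different blocks

NO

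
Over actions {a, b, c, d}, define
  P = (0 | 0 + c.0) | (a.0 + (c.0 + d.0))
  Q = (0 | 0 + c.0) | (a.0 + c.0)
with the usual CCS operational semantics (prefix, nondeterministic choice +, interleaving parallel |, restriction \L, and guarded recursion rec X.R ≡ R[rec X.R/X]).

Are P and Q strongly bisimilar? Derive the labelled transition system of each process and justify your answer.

P's transition system — 4 states:
  p0 = (0 | 0 + c.0) | (a.0 + (c.0 + d.0)) has moves ··a··> p1, ··c··> p1, ··c··> p2, ··d··> p1
  p1 = (0 | 0 + c.0) | 0 has moves ··c··> p3
  p2 = 0 | (a.0 + (c.0 + d.0)) has moves ··a··> p3, ··c··> p3, ··d··> p3
  p3 = 0 | 0 has moves deadlocked
Q's transition system — 4 states:
  q0 = (0 | 0 + c.0) | (a.0 + c.0) has moves ··a··> q1, ··c··> q1, ··c··> q2
  q1 = (0 | 0 + c.0) | 0 has moves ··c··> q3
  q2 = 0 | (a.0 + c.0) has moves ··a··> q3, ··c··> q3
  q3 = 0 | 0 has moves deadlocked
Partition-refinement fixed point:
  B0 = {p0}
  B1 = {p1, q1}
  B2 = {p3, q3}
  B3 = {p2}
  B4 = {q0}
  B5 = {q2}
p0 ∈ B0, q0 ∈ B4 → different blocks

NO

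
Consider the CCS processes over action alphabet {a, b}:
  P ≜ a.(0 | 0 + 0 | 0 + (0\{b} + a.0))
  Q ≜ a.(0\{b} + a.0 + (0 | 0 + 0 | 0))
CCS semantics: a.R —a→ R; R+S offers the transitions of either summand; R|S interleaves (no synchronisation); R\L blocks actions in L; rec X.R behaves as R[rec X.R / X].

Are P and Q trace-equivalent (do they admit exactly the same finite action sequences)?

trace-equivalent

P's transition system — 3 states:
  m0 = a.(0 | 0 + 0 | 0 + (0\{b} + a.0)) ⊢ ··a··> m1
  m1 = 0 | 0 + 0 | 0 + (0\{b} + a.0) ⊢ ··a··> m2
  m2 = 0 ⊢ deadlocked
Q's transition system — 3 states:
  n0 = a.(0\{b} + a.0 + (0 | 0 + 0 | 0)) ⊢ ··a··> n1
  n1 = 0\{b} + a.0 + (0 | 0 + 0 | 0) ⊢ ··a··> n2
  n2 = 0 ⊢ deadlocked
Coarsest stable partition (strong bisimilarity classes):
  B0 = {m0, n0}
  B1 = {m1, n1}
  B2 = {m2, n2}
m0 ∈ B0, n0 ∈ B0 → same block
Bisimilar ⇒ trace-equivalent.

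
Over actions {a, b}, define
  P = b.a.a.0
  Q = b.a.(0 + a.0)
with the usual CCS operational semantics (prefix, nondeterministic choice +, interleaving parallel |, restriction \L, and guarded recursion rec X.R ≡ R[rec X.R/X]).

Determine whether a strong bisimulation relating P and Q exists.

P's transition system — 4 states:
  u0 = b.a.a.0 :: =b=> u1
  u1 = a.a.0 :: =a=> u2
  u2 = a.0 :: =a=> u3
  u3 = 0 :: ·
Q's transition system — 4 states:
  v0 = b.a.(0 + a.0) :: =b=> v1
  v1 = a.(0 + a.0) :: =a=> v2
  v2 = 0 + a.0 :: =a=> v3
  v3 = 0 :: ·
Bisimilarity quotient blocks:
  B0 = {u0, v0}
  B1 = {u1, v1}
  B2 = {u2, v2}
  B3 = {u3, v3}
u0 ∈ B0, v0 ∈ B0 → same block

P ~ Q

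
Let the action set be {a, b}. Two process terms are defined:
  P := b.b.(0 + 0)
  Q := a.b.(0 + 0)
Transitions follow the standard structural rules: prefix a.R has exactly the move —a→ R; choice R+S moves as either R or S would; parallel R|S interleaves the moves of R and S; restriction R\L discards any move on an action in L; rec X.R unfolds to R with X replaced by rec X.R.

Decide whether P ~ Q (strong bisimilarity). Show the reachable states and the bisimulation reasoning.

P ≁ Q

P's transition system — 3 states:
  u0 = b.b.(0 + 0) :: -b-> u1
  u1 = b.(0 + 0) :: -b-> u2
  u2 = 0 + 0 :: ·
Q's transition system — 3 states:
  v0 = a.b.(0 + 0) :: -a-> v1
  v1 = b.(0 + 0) :: -b-> v2
  v2 = 0 + 0 :: ·
Coarsest stable partition (strong bisimilarity classes):
  B0 = {u0}
  B1 = {u1, v1}
  B2 = {u2, v2}
  B3 = {v0}
u0 ∈ B0, v0 ∈ B3 → different blocks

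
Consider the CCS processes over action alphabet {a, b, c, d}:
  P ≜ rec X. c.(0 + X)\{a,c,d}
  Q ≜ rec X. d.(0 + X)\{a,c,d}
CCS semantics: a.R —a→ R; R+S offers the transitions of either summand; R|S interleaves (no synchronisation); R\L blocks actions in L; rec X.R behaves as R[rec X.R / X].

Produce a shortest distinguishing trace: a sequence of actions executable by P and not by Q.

c

LTS(P): 2 reachable states
  s0 = rec X. c.(0 + X)\{a,c,d} ⊢ —c→ s1
  s1 = (0 + (rec X. c.(0 + X)\{a,c,d}))\{a,c,d} ⊢ (no moves)
LTS(Q): 2 reachable states
  t0 = rec X. d.(0 + X)\{a,c,d} ⊢ —d→ t1
  t1 = (0 + (rec X. d.(0 + X)\{a,c,d}))\{a,c,d} ⊢ (no moves)
Executing c from P (initial set {s0}):
  after c @ step 1: {s1}
  — P admits the full trace.
Executing c from Q (initial set {t0}):
  after c @ step 1: ∅ (Q stuck)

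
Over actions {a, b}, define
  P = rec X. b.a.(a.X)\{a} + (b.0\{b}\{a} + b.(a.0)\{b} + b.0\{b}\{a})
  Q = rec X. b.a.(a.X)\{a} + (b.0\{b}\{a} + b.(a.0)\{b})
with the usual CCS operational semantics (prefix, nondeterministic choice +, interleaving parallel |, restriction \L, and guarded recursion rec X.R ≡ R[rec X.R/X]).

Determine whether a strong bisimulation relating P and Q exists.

P ~ Q

Reachable graph of P (6 states):
  p0 = rec X. b.a.(a.X)\{a} + (b.0\{b}\{a} + b.(a.0)\{b} + b.0\{b}\{a}) ⊢ =b=> p1, =b=> p2, =b=> p3
  p1 = (a.0)\{b} ⊢ =a=> p4
  p2 = 0\{b}\{a} ⊢ stopped
  p3 = a.(a.(rec X. b.a.(a.X)\{a} + (b.0\{b}\{a} + b.(a.0)\{b} + b.0\{b}\{a})))\{a} ⊢ =a=> p5
  p4 = 0\{b} ⊢ stopped
  p5 = (a.(rec X. b.a.(a.X)\{a} + (b.0\{b}\{a} + b.(a.0)\{b} + b.0\{b}\{a})))\{a} ⊢ stopped
Reachable graph of Q (6 states):
  q0 = rec X. b.a.(a.X)\{a} + (b.0\{b}\{a} + b.(a.0)\{b}) ⊢ =b=> q1, =b=> q2, =b=> q3
  q1 = (a.0)\{b} ⊢ =a=> q4
  q2 = 0\{b}\{a} ⊢ stopped
  q3 = a.(a.(rec X. b.a.(a.X)\{a} + (b.0\{b}\{a} + b.(a.0)\{b})))\{a} ⊢ =a=> q5
  q4 = 0\{b} ⊢ stopped
  q5 = (a.(rec X. b.a.(a.X)\{a} + (b.0\{b}\{a} + b.(a.0)\{b})))\{a} ⊢ stopped
Coarsest stable partition (strong bisimilarity classes):
  B0 = {p0, q0}
  B1 = {p1, p3, q1, q3}
  B2 = {p2, p4, p5, q2, q4, q5}
p0 ∈ B0, q0 ∈ B0 → same block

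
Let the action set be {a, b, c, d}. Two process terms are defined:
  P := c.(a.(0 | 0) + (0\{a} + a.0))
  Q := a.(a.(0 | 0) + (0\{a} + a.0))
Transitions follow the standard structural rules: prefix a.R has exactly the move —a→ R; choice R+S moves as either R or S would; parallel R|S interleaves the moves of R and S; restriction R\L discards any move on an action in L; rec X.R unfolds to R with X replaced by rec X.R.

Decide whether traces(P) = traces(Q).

traces(P) ≠ traces(Q) — witness ⟨c⟩

Reachable graph of P (4 states):
  p0 = c.(a.(0 | 0) + (0\{a} + a.0)) | =c=> p1
  p1 = a.(0 | 0) + (0\{a} + a.0) | =a=> p2, =a=> p3
  p2 = 0 | ·
  p3 = 0 | 0 | ·
Reachable graph of Q (4 states):
  q0 = a.(a.(0 | 0) + (0\{a} + a.0)) | =a=> q1
  q1 = a.(0 | 0) + (0\{a} + a.0) | =a=> q2, =a=> q3
  q2 = 0 | ·
  q3 = 0 | 0 | ·
Trace ⟨c⟩ through P, begin at {p0}:
  [1] c ⇒ {p1}
  ✓ P
Trace ⟨c⟩ through Q, begin at {q0}:
  [1] c ⇒ ∅  — Q cannot continue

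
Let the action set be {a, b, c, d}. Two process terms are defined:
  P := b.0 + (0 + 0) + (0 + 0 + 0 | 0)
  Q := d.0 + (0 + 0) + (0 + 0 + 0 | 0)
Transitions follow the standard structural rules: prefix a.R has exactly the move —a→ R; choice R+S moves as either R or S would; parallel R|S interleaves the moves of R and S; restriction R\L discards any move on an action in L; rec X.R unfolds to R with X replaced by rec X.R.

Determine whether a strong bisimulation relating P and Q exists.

Reachable graph of P (2 states):
  m0 = b.0 + (0 + 0) + (0 + 0 + 0 | 0) ⊢ —b→ m1
  m1 = 0 ⊢ ·
Reachable graph of Q (2 states):
  n0 = d.0 + (0 + 0) + (0 + 0 + 0 | 0) ⊢ —d→ n1
  n1 = 0 ⊢ ·
Coarsest stable partition (strong bisimilarity classes):
  B0 = {m0}
  B1 = {m1, n1}
  B2 = {n0}
m0 ∈ B0, n0 ∈ B2 → different blocks

NO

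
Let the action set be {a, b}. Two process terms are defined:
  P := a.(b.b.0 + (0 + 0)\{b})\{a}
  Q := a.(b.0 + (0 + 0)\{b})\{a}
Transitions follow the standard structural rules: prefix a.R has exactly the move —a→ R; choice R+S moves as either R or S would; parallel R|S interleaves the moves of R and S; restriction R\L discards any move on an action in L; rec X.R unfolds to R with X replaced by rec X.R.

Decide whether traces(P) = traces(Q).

NO — witness ⟨abb⟩

P's transition system — 4 states:
  p0 = a.(b.b.0 + (0 + 0)\{b})\{a} ⊢ —a→ p1
  p1 = (b.b.0 + (0 + 0)\{b})\{a} ⊢ —b→ p2
  p2 = (b.0)\{a} ⊢ —b→ p3
  p3 = 0\{a} ⊢ stopped
Q's transition system — 3 states:
  q0 = a.(b.0 + (0 + 0)\{b})\{a} ⊢ —a→ q1
  q1 = (b.0 + (0 + 0)\{b})\{a} ⊢ —b→ q2
  q2 = 0\{a} ⊢ stopped
Executing abb from P (initial set {p0}):
  step 1 (a): {p1}
  step 2 (b): {p2}
  step 3 (b): {p3}
  ✓ P
Executing abb from Q (initial set {q0}):
  step 1 (a): {q1}
  step 2 (b): {q2}
  step 3 (b): ∅ (Q stuck)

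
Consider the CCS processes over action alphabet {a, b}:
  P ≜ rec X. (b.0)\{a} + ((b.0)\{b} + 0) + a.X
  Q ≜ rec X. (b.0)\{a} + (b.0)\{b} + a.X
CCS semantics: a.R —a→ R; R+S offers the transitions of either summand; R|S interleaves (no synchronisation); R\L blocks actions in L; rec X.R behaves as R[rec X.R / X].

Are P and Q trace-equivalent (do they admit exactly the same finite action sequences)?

YES

LTS(P): 2 reachable states
  p0 = rec X. (b.0)\{a} + ((b.0)\{b} + 0) + a.X → ··a··> p0, ··b··> p1
  p1 = 0\{a} → ∅
LTS(Q): 2 reachable states
  q0 = rec X. (b.0)\{a} + (b.0)\{b} + a.X → ··a··> q0, ··b··> q1
  q1 = 0\{a} → ∅
Coarsest stable partition (strong bisimilarity classes):
  B0 = {p0, q0}
  B1 = {p1, q1}
p0 ∈ B0, q0 ∈ B0 → same block
Bisimilar ⇒ trace-equivalent.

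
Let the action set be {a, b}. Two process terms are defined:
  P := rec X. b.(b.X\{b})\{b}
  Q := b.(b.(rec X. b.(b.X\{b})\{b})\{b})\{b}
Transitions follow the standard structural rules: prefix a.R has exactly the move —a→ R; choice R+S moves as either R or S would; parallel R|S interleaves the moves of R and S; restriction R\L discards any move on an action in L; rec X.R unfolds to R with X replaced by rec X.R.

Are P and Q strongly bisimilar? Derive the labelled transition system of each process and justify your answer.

YES

LTS(P): 2 reachable states
  s0 = rec X. b.(b.X\{b})\{b} → —b→ s1
  s1 = (b.(rec X. b.(b.X\{b})\{b})\{b})\{b} → stopped
LTS(Q): 2 reachable states
  t0 = b.(b.(rec X. b.(b.X\{b})\{b})\{b})\{b} → —b→ t1
  t1 = (b.(rec X. b.(b.X\{b})\{b})\{b})\{b} → stopped
Coarsest stable partition (strong bisimilarity classes):
  B0 = {s0, t0}
  B1 = {s1, t1}
s0 ∈ B0, t0 ∈ B0 → same block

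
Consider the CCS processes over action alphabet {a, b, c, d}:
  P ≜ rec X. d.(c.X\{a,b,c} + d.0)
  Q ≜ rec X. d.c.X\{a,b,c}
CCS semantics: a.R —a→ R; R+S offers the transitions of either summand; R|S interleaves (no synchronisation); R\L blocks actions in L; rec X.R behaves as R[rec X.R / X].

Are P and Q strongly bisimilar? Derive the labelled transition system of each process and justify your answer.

Reachable graph of P (6 states):
  p0 = rec X. d.(c.X\{a,b,c} + d.0) | -d-> p1
  p1 = c.(rec X. d.(c.X\{a,b,c} + d.0))\{a,b,c} + d.0 | -c-> p2, -d-> p3
  p2 = (rec X. d.(c.X\{a,b,c} + d.0))\{a,b,c} | -d-> p4
  p3 = 0 | ∅
  p4 = (c.(rec X. d.(c.X\{a,b,c} + d.0))\{a,b,c} + d.0)\{a,b,c} | -d-> p5
  p5 = 0\{a,b,c} | ∅
Reachable graph of Q (4 states):
  q0 = rec X. d.c.X\{a,b,c} | -d-> q1
  q1 = c.(rec X. d.c.X\{a,b,c})\{a,b,c} | -c-> q2
  q2 = (rec X. d.c.X\{a,b,c})\{a,b,c} | -d-> q3
  q3 = (c.(rec X. d.c.X\{a,b,c})\{a,b,c})\{a,b,c} | ∅
Bisimilarity quotient blocks:
  B0 = {p0}
  B1 = {p1}
  B2 = {p2}
  B3 = {p4, q2}
  B4 = {p3, p5, q3}
  B5 = {q0}
  B6 = {q1}
p0 ∈ B0, q0 ∈ B5 → different blocks

P ≁ Q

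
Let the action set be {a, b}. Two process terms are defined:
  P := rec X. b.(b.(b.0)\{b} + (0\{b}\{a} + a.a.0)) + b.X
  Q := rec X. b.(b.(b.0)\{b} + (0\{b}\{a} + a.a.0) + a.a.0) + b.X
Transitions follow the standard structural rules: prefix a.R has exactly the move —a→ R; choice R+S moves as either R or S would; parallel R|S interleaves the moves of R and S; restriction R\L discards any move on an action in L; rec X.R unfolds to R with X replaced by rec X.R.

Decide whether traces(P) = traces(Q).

Reachable graph of P (5 states):
  u0 = rec X. b.(b.(b.0)\{b} + (0\{b}\{a} + a.a.0)) + b.X ⊢ ··b··> u0, ··b··> u1
  u1 = b.(b.0)\{b} + (0\{b}\{a} + a.a.0) ⊢ ··a··> u2, ··b··> u3
  u2 = a.0 ⊢ ··a··> u4
  u3 = (b.0)\{b} ⊢ (no moves)
  u4 = 0 ⊢ (no moves)
Reachable graph of Q (5 states):
  v0 = rec X. b.(b.(b.0)\{b} + (0\{b}\{a} + a.a.0) + a.a.0) + b.X ⊢ ··b··> v0, ··b··> v1
  v1 = b.(b.0)\{b} + (0\{b}\{a} + a.a.0) + a.a.0 ⊢ ··a··> v2, ··b··> v3
  v2 = a.0 ⊢ ··a··> v4
  v3 = (b.0)\{b} ⊢ (no moves)
  v4 = 0 ⊢ (no moves)
Partition-refinement fixed point:
  B0 = {u0, v0}
  B1 = {u1, v1}
  B2 = {u3, u4, v3, v4}
  B3 = {u2, v2}
u0 ∈ B0, v0 ∈ B0 → same block
Bisimilar ⇒ trace-equivalent.

trace-equivalent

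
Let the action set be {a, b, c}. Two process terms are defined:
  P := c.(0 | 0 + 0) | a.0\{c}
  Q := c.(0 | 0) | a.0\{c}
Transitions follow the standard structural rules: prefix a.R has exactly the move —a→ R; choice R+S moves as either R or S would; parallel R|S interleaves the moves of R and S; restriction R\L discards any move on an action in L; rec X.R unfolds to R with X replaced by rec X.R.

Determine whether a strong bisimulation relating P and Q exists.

bisimilar

Reachable graph of P (4 states):
  m0 = c.(0 | 0 + 0) | a.0\{c} has moves —a→ m1, —c→ m2
  m1 = c.(0 | 0 + 0) | 0\{c} has moves —c→ m3
  m2 = (0 | 0 + 0) | a.0\{c} has moves —a→ m3
  m3 = (0 | 0 + 0) | 0\{c} has moves deadlocked
Reachable graph of Q (4 states):
  n0 = c.(0 | 0) | a.0\{c} has moves —a→ n1, —c→ n2
  n1 = c.(0 | 0) | 0\{c} has moves —c→ n3
  n2 = 0 | 0 | a.0\{c} has moves —a→ n3
  n3 = 0 | 0 | 0\{c} has moves deadlocked
Partition-refinement fixed point:
  B0 = {m0, n0}
  B1 = {m2, n2}
  B2 = {m3, n3}
  B3 = {m1, n1}
m0 ∈ B0, n0 ∈ B0 → same block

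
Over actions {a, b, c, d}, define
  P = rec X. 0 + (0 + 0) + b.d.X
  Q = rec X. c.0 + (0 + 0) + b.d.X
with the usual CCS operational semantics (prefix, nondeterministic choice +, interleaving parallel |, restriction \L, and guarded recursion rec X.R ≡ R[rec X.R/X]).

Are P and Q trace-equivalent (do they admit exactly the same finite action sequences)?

traces(P) ≠ traces(Q) — witness ⟨c⟩

P's transition system — 2 states:
  p0 = rec X. 0 + (0 + 0) + b.d.X :: =b=> p1
  p1 = d.(rec X. 0 + (0 + 0) + b.d.X) :: =d=> p0
Q's transition system — 3 states:
  q0 = rec X. c.0 + (0 + 0) + b.d.X :: =b=> q1, =c=> q2
  q1 = d.(rec X. c.0 + (0 + 0) + b.d.X) :: =d=> q0
  q2 = 0 :: stopped
Run σ = ⟨c⟩ on Q: start {q0}
  [1] c ⇒ {q2}
  — Q admits the full trace.
Run σ = ⟨c⟩ on P: start {p0}
  [1] c ⇒ ∅ (P stuck)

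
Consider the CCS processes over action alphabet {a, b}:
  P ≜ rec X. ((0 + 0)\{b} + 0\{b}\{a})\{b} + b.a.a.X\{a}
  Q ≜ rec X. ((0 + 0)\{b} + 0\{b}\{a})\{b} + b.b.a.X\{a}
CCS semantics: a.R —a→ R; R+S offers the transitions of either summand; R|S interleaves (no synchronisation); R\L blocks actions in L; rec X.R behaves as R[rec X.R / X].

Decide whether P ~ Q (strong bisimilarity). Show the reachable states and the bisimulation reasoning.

Reachable graph of P (5 states):
  s0 = rec X. ((0 + 0)\{b} + 0\{b}\{a})\{b} + b.a.a.X\{a} → ··b··> s1
  s1 = a.a.(rec X. ((0 + 0)\{b} + 0\{b}\{a})\{b} + b.a.a.X\{a})\{a} → ··a··> s2
  s2 = a.(rec X. ((0 + 0)\{b} + 0\{b}\{a})\{b} + b.a.a.X\{a})\{a} → ··a··> s3
  s3 = (rec X. ((0 + 0)\{b} + 0\{b}\{a})\{b} + b.a.a.X\{a})\{a} → ··b··> s4
  s4 = (a.a.(rec X. ((0 + 0)\{b} + 0\{b}\{a})\{b} + b.a.a.X\{a})\{a})\{a} → ·
Reachable graph of Q (6 states):
  t0 = rec X. ((0 + 0)\{b} + 0\{b}\{a})\{b} + b.b.a.X\{a} → ··b··> t1
  t1 = b.a.(rec X. ((0 + 0)\{b} + 0\{b}\{a})\{b} + b.b.a.X\{a})\{a} → ··b··> t2
  t2 = a.(rec X. ((0 + 0)\{b} + 0\{b}\{a})\{b} + b.b.a.X\{a})\{a} → ··a··> t3
  t3 = (rec X. ((0 + 0)\{b} + 0\{b}\{a})\{b} + b.b.a.X\{a})\{a} → ··b··> t4
  t4 = (b.a.(rec X. ((0 + 0)\{b} + 0\{b}\{a})\{b} + b.b.a.X\{a})\{a})\{a} → ··b··> t5
  t5 = (a.(rec X. ((0 + 0)\{b} + 0\{b}\{a})\{b} + b.b.a.X\{a})\{a})\{a} → ·
Coarsest stable partition (strong bisimilarity classes):
  B0 = {s0}
  B1 = {s1}
  B2 = {s2}
  B3 = {s3, t4}
  B4 = {s4, t5}
  B5 = {t0}
  B6 = {t1}
  B7 = {t2}
  B8 = {t3}
s0 ∈ B0, t0 ∈ B5 → different blocks

P ≁ Q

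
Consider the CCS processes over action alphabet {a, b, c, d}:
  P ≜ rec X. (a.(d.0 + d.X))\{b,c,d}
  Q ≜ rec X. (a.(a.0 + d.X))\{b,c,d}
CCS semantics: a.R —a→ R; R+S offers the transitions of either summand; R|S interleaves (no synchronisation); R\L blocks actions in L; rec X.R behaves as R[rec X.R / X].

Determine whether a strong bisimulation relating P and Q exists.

LTS(P): 2 reachable states
  p0 = rec X. (a.(d.0 + d.X))\{b,c,d} | --a--▸ p1
  p1 = (d.0 + d.(rec X. (a.(d.0 + d.X))\{b,c,d}))\{b,c,d} | ∅
LTS(Q): 3 reachable states
  q0 = rec X. (a.(a.0 + d.X))\{b,c,d} | --a--▸ q1
  q1 = (a.0 + d.(rec X. (a.(a.0 + d.X))\{b,c,d}))\{b,c,d} | --a--▸ q2
  q2 = 0\{b,c,d} | ∅
Bisimilarity quotient blocks:
  B0 = {p0, q1}
  B1 = {p1, q2}
  B2 = {q0}
p0 ∈ B0, q0 ∈ B2 → different blocks

P ≁ Q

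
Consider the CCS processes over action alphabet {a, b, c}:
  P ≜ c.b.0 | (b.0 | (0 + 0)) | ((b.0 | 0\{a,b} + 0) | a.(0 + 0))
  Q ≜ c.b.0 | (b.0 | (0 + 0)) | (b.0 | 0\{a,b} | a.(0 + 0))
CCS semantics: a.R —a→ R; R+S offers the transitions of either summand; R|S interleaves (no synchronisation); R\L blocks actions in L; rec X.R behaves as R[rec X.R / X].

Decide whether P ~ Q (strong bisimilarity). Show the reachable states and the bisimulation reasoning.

LTS(P): 24 reachable states
  p0 = c.b.0 | (b.0 | (0 + 0)) | ((b.0 | 0\{a,b} + 0) | a.(0 + 0)) :: =a=> p1, =b=> p2, =b=> p3, =c=> p4
  p1 = c.b.0 | (b.0 | (0 + 0)) | ((b.0 | 0\{a,b} + 0) | (0 + 0)) :: =b=> p5, =b=> p6, =c=> p7
  p2 = c.b.0 | (0 | (0 + 0)) | ((b.0 | 0\{a,b} + 0) | a.(0 + 0)) :: =a=> p5, =b=> p8, =c=> p9
  p3 = c.b.0 | (b.0 | (0 + 0)) | (0 | 0\{a,b} | a.(0 + 0)) :: =a=> p6, =b=> p8, =c=> p10
  p4 = b.0 | (b.0 | (0 + 0)) | ((b.0 | 0\{a,b} + 0) | a.(0 + 0)) :: =a=> p7, =b=> p10, =b=> p11, =b=> p9
  p5 = c.b.0 | (0 | (0 + 0)) | ((b.0 | 0\{a,b} + 0) | (0 + 0)) :: =b=> p12, =c=> p13
  p6 = c.b.0 | (b.0 | (0 + 0)) | (0 | 0\{a,b} | (0 + 0)) :: =b=> p12, =c=> p14
  p7 = b.0 | (b.0 | (0 + 0)) | ((b.0 | 0\{a,b} + 0) | (0 + 0)) :: =b=> p13, =b=> p14, =b=> p15
  p8 = c.b.0 | (0 | (0 + 0)) | (0 | 0\{a,b} | a.(0 + 0)) :: =a=> p12, =c=> p16
  p9 = b.0 | (0 | (0 + 0)) | ((b.0 | 0\{a,b} + 0) | a.(0 + 0)) :: =a=> p13, =b=> p16, =b=> p17
  p10 = b.0 | (b.0 | (0 + 0)) | (0 | 0\{a,b} | a.(0 + 0)) :: =a=> p14, =b=> p16, =b=> p18
  p11 = 0 | (b.0 | (0 + 0)) | ((b.0 | 0\{a,b} + 0) | a.(0 + 0)) :: =a=> p15, =b=> p17, =b=> p18
  p12 = c.b.0 | (0 | (0 + 0)) | (0 | 0\{a,b} | (0 + 0)) :: =c=> p19
  p13 = b.0 | (0 | (0 + 0)) | ((b.0 | 0\{a,b} + 0) | (0 + 0)) :: =b=> p19, =b=> p20
  p14 = b.0 | (b.0 | (0 + 0)) | (0 | 0\{a,b} | (0 + 0)) :: =b=> p19, =b=> p21
  p15 = 0 | (b.0 | (0 + 0)) | ((b.0 | 0\{a,b} + 0) | (0 + 0)) :: =b=> p20, =b=> p21
  p16 = b.0 | (0 | (0 + 0)) | (0 | 0\{a,b} | a.(0 + 0)) :: =a=> p19, =b=> p22
  p17 = 0 | (0 | (0 + 0)) | ((b.0 | 0\{a,b} + 0) | a.(0 + 0)) :: =a=> p20, =b=> p22
  p18 = 0 | (b.0 | (0 + 0)) | (0 | 0\{a,b} | a.(0 + 0)) :: =a=> p21, =b=> p22
  p19 = b.0 | (0 | (0 + 0)) | (0 | 0\{a,b} | (0 + 0)) :: =b=> p23
  p20 = 0 | (0 | (0 + 0)) | ((b.0 | 0\{a,b} + 0) | (0 + 0)) :: =b=> p23
  p21 = 0 | (b.0 | (0 + 0)) | (0 | 0\{a,b} | (0 + 0)) :: =b=> p23
  p22 = 0 | (0 | (0 + 0)) | (0 | 0\{a,b} | a.(0 + 0)) :: =a=> p23
  p23 = 0 | (0 | (0 + 0)) | (0 | 0\{a,b} | (0 + 0)) :: stopped
LTS(Q): 24 reachable states
  q0 = c.b.0 | (b.0 | (0 + 0)) | (b.0 | 0\{a,b} | a.(0 + 0)) :: =a=> q1, =b=> q2, =b=> q3, =c=> q4
  q1 = c.b.0 | (b.0 | (0 + 0)) | (b.0 | 0\{a,b} | (0 + 0)) :: =b=> q5, =b=> q6, =c=> q7
  q2 = c.b.0 | (0 | (0 + 0)) | (b.0 | 0\{a,b} | a.(0 + 0)) :: =a=> q5, =b=> q8, =c=> q9
  q3 = c.b.0 | (b.0 | (0 + 0)) | (0 | 0\{a,b} | a.(0 + 0)) :: =a=> q6, =b=> q8, =c=> q10
  q4 = b.0 | (b.0 | (0 + 0)) | (b.0 | 0\{a,b} | a.(0 + 0)) :: =a=> q7, =b=> q10, =b=> q11, =b=> q9
  q5 = c.b.0 | (0 | (0 + 0)) | (b.0 | 0\{a,b} | (0 + 0)) :: =b=> q12, =c=> q13
  q6 = c.b.0 | (b.0 | (0 + 0)) | (0 | 0\{a,b} | (0 + 0)) :: =b=> q12, =c=> q14
  q7 = b.0 | (b.0 | (0 + 0)) | (b.0 | 0\{a,b} | (0 + 0)) :: =b=> q13, =b=> q14, =b=> q15
  q8 = c.b.0 | (0 | (0 + 0)) | (0 | 0\{a,b} | a.(0 + 0)) :: =a=> q12, =c=> q16
  q9 = b.0 | (0 | (0 + 0)) | (b.0 | 0\{a,b} | a.(0 + 0)) :: =a=> q13, =b=> q16, =b=> q17
  q10 = b.0 | (b.0 | (0 + 0)) | (0 | 0\{a,b} | a.(0 + 0)) :: =a=> q14, =b=> q16, =b=> q18
  q11 = 0 | (b.0 | (0 + 0)) | (b.0 | 0\{a,b} | a.(0 + 0)) :: =a=> q15, =b=> q17, =b=> q18
  q12 = c.b.0 | (0 | (0 + 0)) | (0 | 0\{a,b} | (0 + 0)) :: =c=> q19
  q13 = b.0 | (0 | (0 + 0)) | (b.0 | 0\{a,b} | (0 + 0)) :: =b=> q19, =b=> q20
  q14 = b.0 | (b.0 | (0 + 0)) | (0 | 0\{a,b} | (0 + 0)) :: =b=> q19, =b=> q21
  q15 = 0 | (b.0 | (0 + 0)) | (b.0 | 0\{a,b} | (0 + 0)) :: =b=> q20, =b=> q21
  q16 = b.0 | (0 | (0 + 0)) | (0 | 0\{a,b} | a.(0 + 0)) :: =a=> q19, =b=> q22
  q17 = 0 | (0 | (0 + 0)) | (b.0 | 0\{a,b} | a.(0 + 0)) :: =a=> q20, =b=> q22
  q18 = 0 | (b.0 | (0 + 0)) | (0 | 0\{a,b} | a.(0 + 0)) :: =a=> q21, =b=> q22
  q19 = b.0 | (0 | (0 + 0)) | (0 | 0\{a,b} | (0 + 0)) :: =b=> q23
  q20 = 0 | (0 | (0 + 0)) | (b.0 | 0\{a,b} | (0 + 0)) :: =b=> q23
  q21 = 0 | (b.0 | (0 + 0)) | (0 | 0\{a,b} | (0 + 0)) :: =b=> q23
  q22 = 0 | (0 | (0 + 0)) | (0 | 0\{a,b} | a.(0 + 0)) :: =a=> q23
  q23 = 0 | (0 | (0 + 0)) | (0 | 0\{a,b} | (0 + 0)) :: stopped
Coarsest stable partition (strong bisimilarity classes):
  B0 = {p0, q0}
  B1 = {p4, q4}
  B2 = {p10, p11, p9, q10, q11, q9}
  B3 = {p13, p14, p15, q13, q14, q15}
  B4 = {p19, p20, p21, q19, q20, q21}
  B5 = {p23, q23}
  B6 = {p16, p17, p18, q16, q17, q18}
  B7 = {p22, q22}
  B8 = {p7, q7}
  B9 = {p2, p3, q2, q3}
  B10 = {p8, q8}
  B11 = {p12, q12}
  B12 = {p5, p6, q5, q6}
  B13 = {p1, q1}
p0 ∈ B0, q0 ∈ B0 → same block

YES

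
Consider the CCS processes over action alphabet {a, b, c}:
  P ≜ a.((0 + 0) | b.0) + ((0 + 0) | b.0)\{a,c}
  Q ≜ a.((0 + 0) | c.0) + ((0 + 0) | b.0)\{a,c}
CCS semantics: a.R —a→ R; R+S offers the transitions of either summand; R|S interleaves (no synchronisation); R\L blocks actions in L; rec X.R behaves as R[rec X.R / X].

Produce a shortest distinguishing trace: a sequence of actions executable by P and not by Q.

ab

Reachable graph of P (4 states):
  p0 = a.((0 + 0) | b.0) + ((0 + 0) | b.0)\{a,c} has moves --a--▸ p1, --b--▸ p2
  p1 = (0 + 0) | b.0 has moves --b--▸ p3
  p2 = ((0 + 0) | 0)\{a,c} has moves ∅
  p3 = (0 + 0) | 0 has moves ∅
Reachable graph of Q (4 states):
  q0 = a.((0 + 0) | c.0) + ((0 + 0) | b.0)\{a,c} has moves --a--▸ q1, --b--▸ q2
  q1 = (0 + 0) | c.0 has moves --c--▸ q3
  q2 = ((0 + 0) | 0)\{a,c} has moves ∅
  q3 = (0 + 0) | 0 has moves ∅
Trace ⟨ab⟩ through P, begin at {p0}:
  step 1 (a): {p1}
  step 2 (b): {p3}
  ✓ P
Trace ⟨ab⟩ through Q, begin at {q0}:
  step 1 (a): {q1}
  step 2 (b): no successor for Q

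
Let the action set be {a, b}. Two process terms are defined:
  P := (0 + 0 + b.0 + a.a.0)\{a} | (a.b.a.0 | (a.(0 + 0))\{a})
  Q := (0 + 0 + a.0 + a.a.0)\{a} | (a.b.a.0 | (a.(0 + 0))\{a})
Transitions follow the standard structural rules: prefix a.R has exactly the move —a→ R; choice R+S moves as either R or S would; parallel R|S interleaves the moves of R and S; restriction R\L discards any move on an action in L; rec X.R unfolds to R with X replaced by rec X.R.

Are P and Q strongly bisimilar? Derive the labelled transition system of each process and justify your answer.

not bisimilar

LTS(P): 8 reachable states
  u0 = (0 + 0 + b.0 + a.a.0)\{a} | (a.b.a.0 | (a.(0 + 0))\{a}) :: -a-> u1, -b-> u2
  u1 = (0 + 0 + b.0 + a.a.0)\{a} | (b.a.0 | (a.(0 + 0))\{a}) :: -b-> u3, -b-> u4
  u2 = 0\{a} | (a.b.a.0 | (a.(0 + 0))\{a}) :: -a-> u4
  u3 = (0 + 0 + b.0 + a.a.0)\{a} | (a.0 | (a.(0 + 0))\{a}) :: -a-> u5, -b-> u6
  u4 = 0\{a} | (b.a.0 | (a.(0 + 0))\{a}) :: -b-> u6
  u5 = (0 + 0 + b.0 + a.a.0)\{a} | (0 | (a.(0 + 0))\{a}) :: -b-> u7
  u6 = 0\{a} | (a.0 | (a.(0 + 0))\{a}) :: -a-> u7
  u7 = 0\{a} | (0 | (a.(0 + 0))\{a}) :: deadlocked
LTS(Q): 4 reachable states
  v0 = (0 + 0 + a.0 + a.a.0)\{a} | (a.b.a.0 | (a.(0 + 0))\{a}) :: -a-> v1
  v1 = (0 + 0 + a.0 + a.a.0)\{a} | (b.a.0 | (a.(0 + 0))\{a}) :: -b-> v2
  v2 = (0 + 0 + a.0 + a.a.0)\{a} | (a.0 | (a.(0 + 0))\{a}) :: -a-> v3
  v3 = (0 + 0 + a.0 + a.a.0)\{a} | (0 | (a.(0 + 0))\{a}) :: deadlocked
Coarsest stable partition (strong bisimilarity classes):
  B0 = {u0}
  B1 = {u1}
  B2 = {u4, v1}
  B3 = {u6, v2}
  B4 = {u7, v3}
  B5 = {u3}
  B6 = {u5}
  B7 = {u2, v0}
u0 ∈ B0, v0 ∈ B7 → different blocks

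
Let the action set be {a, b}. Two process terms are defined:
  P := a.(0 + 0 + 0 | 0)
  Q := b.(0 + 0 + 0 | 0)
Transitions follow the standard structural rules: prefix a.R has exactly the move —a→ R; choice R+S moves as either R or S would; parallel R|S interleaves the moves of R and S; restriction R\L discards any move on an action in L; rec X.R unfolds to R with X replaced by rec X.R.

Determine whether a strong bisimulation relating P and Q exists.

LTS(P): 2 reachable states
  u0 = a.(0 + 0 + 0 | 0) | —a→ u1
  u1 = 0 + 0 + 0 | 0 | deadlocked
LTS(Q): 2 reachable states
  v0 = b.(0 + 0 + 0 | 0) | —b→ v1
  v1 = 0 + 0 + 0 | 0 | deadlocked
Partition-refinement fixed point:
  B0 = {u0}
  B1 = {u1, v1}
  B2 = {v0}
u0 ∈ B0, v0 ∈ B2 → different blocks

not bisimilar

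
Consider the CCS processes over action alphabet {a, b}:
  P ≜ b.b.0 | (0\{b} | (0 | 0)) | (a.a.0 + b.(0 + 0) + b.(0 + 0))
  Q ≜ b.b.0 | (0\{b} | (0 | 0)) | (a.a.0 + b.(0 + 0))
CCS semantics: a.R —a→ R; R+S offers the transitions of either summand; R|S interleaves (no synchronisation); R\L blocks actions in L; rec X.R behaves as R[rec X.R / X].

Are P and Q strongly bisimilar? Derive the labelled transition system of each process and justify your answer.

YES

Reachable graph of P (12 states):
  u0 = b.b.0 | (0\{b} | (0 | 0)) | (a.a.0 + b.(0 + 0) + b.(0 + 0)) → —a→ u1, —b→ u2, —b→ u3
  u1 = b.b.0 | (0\{b} | (0 | 0)) | a.0 → —a→ u4, —b→ u5
  u2 = b.0 | (0\{b} | (0 | 0)) | (a.a.0 + b.(0 + 0) + b.(0 + 0)) → —a→ u5, —b→ u6, —b→ u7
  u3 = b.b.0 | (0\{b} | (0 | 0)) | (0 + 0) → —b→ u7
  u4 = b.b.0 | (0\{b} | (0 | 0)) | 0 → —b→ u8
  u5 = b.0 | (0\{b} | (0 | 0)) | a.0 → —a→ u8, —b→ u9
  u6 = 0 | (0\{b} | (0 | 0)) | (a.a.0 + b.(0 + 0) + b.(0 + 0)) → —a→ u9, —b→ u10
  u7 = b.0 | (0\{b} | (0 | 0)) | (0 + 0) → —b→ u10
  u8 = b.0 | (0\{b} | (0 | 0)) | 0 → —b→ u11
  u9 = 0 | (0\{b} | (0 | 0)) | a.0 → —a→ u11
  u10 = 0 | (0\{b} | (0 | 0)) | (0 + 0) → deadlocked
  u11 = 0 | (0\{b} | (0 | 0)) | 0 → deadlocked
Reachable graph of Q (12 states):
  v0 = b.b.0 | (0\{b} | (0 | 0)) | (a.a.0 + b.(0 + 0)) → —a→ v1, —b→ v2, —b→ v3
  v1 = b.b.0 | (0\{b} | (0 | 0)) | a.0 → —a→ v4, —b→ v5
  v2 = b.0 | (0\{b} | (0 | 0)) | (a.a.0 + b.(0 + 0)) → —a→ v5, —b→ v6, —b→ v7
  v3 = b.b.0 | (0\{b} | (0 | 0)) | (0 + 0) → —b→ v7
  v4 = b.b.0 | (0\{b} | (0 | 0)) | 0 → —b→ v8
  v5 = b.0 | (0\{b} | (0 | 0)) | a.0 → —a→ v8, —b→ v9
  v6 = 0 | (0\{b} | (0 | 0)) | (a.a.0 + b.(0 + 0)) → —a→ v9, —b→ v10
  v7 = b.0 | (0\{b} | (0 | 0)) | (0 + 0) → —b→ v10
  v8 = b.0 | (0\{b} | (0 | 0)) | 0 → —b→ v11
  v9 = 0 | (0\{b} | (0 | 0)) | a.0 → —a→ v11
  v10 = 0 | (0\{b} | (0 | 0)) | (0 + 0) → deadlocked
  v11 = 0 | (0\{b} | (0 | 0)) | 0 → deadlocked
Coarsest stable partition (strong bisimilarity classes):
  B0 = {u0, v0}
  B1 = {u1, v1}
  B2 = {u3, u4, v3, v4}
  B3 = {u7, u8, v7, v8}
  B4 = {u10, u11, v10, v11}
  B5 = {u5, v5}
  B6 = {u9, v9}
  B7 = {u2, v2}
  B8 = {u6, v6}
u0 ∈ B0, v0 ∈ B0 → same block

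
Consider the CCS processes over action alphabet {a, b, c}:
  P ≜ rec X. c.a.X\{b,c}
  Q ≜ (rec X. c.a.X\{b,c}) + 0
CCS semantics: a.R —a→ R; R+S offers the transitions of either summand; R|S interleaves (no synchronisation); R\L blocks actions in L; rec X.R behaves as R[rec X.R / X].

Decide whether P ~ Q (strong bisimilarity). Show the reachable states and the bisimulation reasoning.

P's transition system — 3 states:
  m0 = rec X. c.a.X\{b,c} ⊢ ··c··> m1
  m1 = a.(rec X. c.a.X\{b,c})\{b,c} ⊢ ··a··> m2
  m2 = (rec X. c.a.X\{b,c})\{b,c} ⊢ deadlocked
Q's transition system — 3 states:
  n0 = (rec X. c.a.X\{b,c}) + 0 ⊢ ··c··> n1
  n1 = a.(rec X. c.a.X\{b,c})\{b,c} ⊢ ··a··> n2
  n2 = (rec X. c.a.X\{b,c})\{b,c} ⊢ deadlocked
Bisimilarity quotient blocks:
  B0 = {m0, n0}
  B1 = {m1, n1}
  B2 = {m2, n2}
m0 ∈ B0, n0 ∈ B0 → same block

P ~ Q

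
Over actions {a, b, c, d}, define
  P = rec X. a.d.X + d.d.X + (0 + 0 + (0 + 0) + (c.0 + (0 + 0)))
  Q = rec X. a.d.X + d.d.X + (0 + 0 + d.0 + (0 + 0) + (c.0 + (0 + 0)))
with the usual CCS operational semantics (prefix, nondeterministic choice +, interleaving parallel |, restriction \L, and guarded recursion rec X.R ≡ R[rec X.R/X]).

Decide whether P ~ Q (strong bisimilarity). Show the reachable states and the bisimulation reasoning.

not bisimilar

Reachable graph of P (3 states):
  u0 = rec X. a.d.X + d.d.X + (0 + 0 + (0 + 0) + (c.0 + (0 + 0))) → ··a··> u1, ··c··> u2, ··d··> u1
  u1 = d.(rec X. a.d.X + d.d.X + (0 + 0 + (0 + 0) + (c.0 + (0 + 0)))) → ··d··> u0
  u2 = 0 → ·
Reachable graph of Q (3 states):
  v0 = rec X. a.d.X + d.d.X + (0 + 0 + d.0 + (0 + 0) + (c.0 + (0 + 0))) → ··a··> v1, ··c··> v2, ··d··> v1, ··d··> v2
  v1 = d.(rec X. a.d.X + d.d.X + (0 + 0 + d.0 + (0 + 0) + (c.0 + (0 + 0)))) → ··d··> v0
  v2 = 0 → ·
Partition-refinement fixed point:
  B0 = {u0}
  B1 = {u1}
  B2 = {u2, v2}
  B3 = {v0}
  B4 = {v1}
u0 ∈ B0, v0 ∈ B3 → different blocks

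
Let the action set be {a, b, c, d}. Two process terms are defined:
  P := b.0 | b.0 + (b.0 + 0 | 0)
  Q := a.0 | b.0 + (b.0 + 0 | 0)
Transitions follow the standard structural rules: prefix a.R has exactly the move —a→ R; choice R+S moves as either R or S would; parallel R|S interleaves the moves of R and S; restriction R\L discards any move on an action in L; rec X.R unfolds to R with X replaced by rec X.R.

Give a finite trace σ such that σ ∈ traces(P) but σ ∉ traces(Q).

bb

LTS(P): 5 reachable states
  s0 = b.0 | b.0 + (b.0 + 0 | 0) → —b→ s1, —b→ s2, —b→ s3
  s1 = 0 → (no moves)
  s2 = 0 | b.0 → —b→ s4
  s3 = b.0 | 0 → —b→ s4
  s4 = 0 | 0 → (no moves)
LTS(Q): 5 reachable states
  t0 = a.0 | b.0 + (b.0 + 0 | 0) → —a→ t1, —b→ t2, —b→ t3
  t1 = 0 | b.0 → —b→ t4
  t2 = 0 → (no moves)
  t3 = a.0 | 0 → —a→ t4
  t4 = 0 | 0 → (no moves)
Run σ = ⟨bb⟩ on P: start {s0}
  after b @ step 1: {s1, s2, s3}
  after b @ step 2: {s4}
  ✓ P
Run σ = ⟨bb⟩ on Q: start {t0}
  after b @ step 1: {t2, t3}
  after b @ step 2: no successor for Q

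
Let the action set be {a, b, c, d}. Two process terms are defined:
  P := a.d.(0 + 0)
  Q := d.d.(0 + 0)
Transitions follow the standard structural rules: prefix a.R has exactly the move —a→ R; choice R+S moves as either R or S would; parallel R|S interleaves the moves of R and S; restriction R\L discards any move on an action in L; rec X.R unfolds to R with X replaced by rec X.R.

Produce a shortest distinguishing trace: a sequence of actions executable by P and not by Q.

a

LTS(P): 3 reachable states
  p0 = a.d.(0 + 0) ⊢ —a→ p1
  p1 = d.(0 + 0) ⊢ —d→ p2
  p2 = 0 + 0 ⊢ ·
LTS(Q): 3 reachable states
  q0 = d.d.(0 + 0) ⊢ —d→ q1
  q1 = d.(0 + 0) ⊢ —d→ q2
  q2 = 0 + 0 ⊢ ·
Trace ⟨a⟩ through P, begin at {p0}:
  after a @ step 1: {p1}
  P completes σ.
Trace ⟨a⟩ through Q, begin at {q0}:
  after a @ step 1: ∅ (Q stuck)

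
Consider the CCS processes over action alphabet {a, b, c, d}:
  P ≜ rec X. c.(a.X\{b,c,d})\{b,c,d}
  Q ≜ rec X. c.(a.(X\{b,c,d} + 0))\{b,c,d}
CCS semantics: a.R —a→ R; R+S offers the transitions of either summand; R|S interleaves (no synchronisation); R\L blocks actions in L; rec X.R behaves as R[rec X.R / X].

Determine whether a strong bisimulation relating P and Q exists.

Reachable graph of P (3 states):
  s0 = rec X. c.(a.X\{b,c,d})\{b,c,d} :: ··c··> s1
  s1 = (a.(rec X. c.(a.X\{b,c,d})\{b,c,d})\{b,c,d})\{b,c,d} :: ··a··> s2
  s2 = (rec X. c.(a.X\{b,c,d})\{b,c,d})\{b,c,d}\{b,c,d} :: ∅
Reachable graph of Q (3 states):
  t0 = rec X. c.(a.(X\{b,c,d} + 0))\{b,c,d} :: ··c··> t1
  t1 = (a.((rec X. c.(a.(X\{b,c,d} + 0))\{b,c,d})\{b,c,d} + 0))\{b,c,d} :: ··a··> t2
  t2 = ((rec X. c.(a.(X\{b,c,d} + 0))\{b,c,d})\{b,c,d} + 0)\{b,c,d} :: ∅
Coarsest stable partition (strong bisimilarity classes):
  B0 = {s0, t0}
  B1 = {s1, t1}
  B2 = {s2, t2}
s0 ∈ B0, t0 ∈ B0 → same block

P ~ Q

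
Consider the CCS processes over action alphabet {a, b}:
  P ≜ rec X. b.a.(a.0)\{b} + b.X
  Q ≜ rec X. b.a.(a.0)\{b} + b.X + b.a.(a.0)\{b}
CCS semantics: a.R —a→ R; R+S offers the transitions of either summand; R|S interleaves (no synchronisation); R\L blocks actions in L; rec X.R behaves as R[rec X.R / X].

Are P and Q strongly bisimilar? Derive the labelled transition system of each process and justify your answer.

Reachable graph of P (4 states):
  s0 = rec X. b.a.(a.0)\{b} + b.X → —b→ s0, —b→ s1
  s1 = a.(a.0)\{b} → —a→ s2
  s2 = (a.0)\{b} → —a→ s3
  s3 = 0\{b} → ∅
Reachable graph of Q (4 states):
  t0 = rec X. b.a.(a.0)\{b} + b.X + b.a.(a.0)\{b} → —b→ t0, —b→ t1
  t1 = a.(a.0)\{b} → —a→ t2
  t2 = (a.0)\{b} → —a→ t3
  t3 = 0\{b} → ∅
Partition-refinement fixed point:
  B0 = {s0, t0}
  B1 = {s1, t1}
  B2 = {s2, t2}
  B3 = {s3, t3}
s0 ∈ B0, t0 ∈ B0 → same block

P ~ Q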